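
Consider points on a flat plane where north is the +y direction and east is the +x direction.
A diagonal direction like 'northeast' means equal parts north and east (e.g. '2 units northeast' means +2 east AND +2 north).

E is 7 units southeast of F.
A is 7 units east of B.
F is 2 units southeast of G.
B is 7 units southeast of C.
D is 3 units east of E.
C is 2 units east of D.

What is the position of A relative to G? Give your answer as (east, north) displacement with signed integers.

Place G at the origin (east=0, north=0).
  F is 2 units southeast of G: delta (east=+2, north=-2); F at (east=2, north=-2).
  E is 7 units southeast of F: delta (east=+7, north=-7); E at (east=9, north=-9).
  D is 3 units east of E: delta (east=+3, north=+0); D at (east=12, north=-9).
  C is 2 units east of D: delta (east=+2, north=+0); C at (east=14, north=-9).
  B is 7 units southeast of C: delta (east=+7, north=-7); B at (east=21, north=-16).
  A is 7 units east of B: delta (east=+7, north=+0); A at (east=28, north=-16).
Therefore A relative to G: (east=28, north=-16).

Answer: A is at (east=28, north=-16) relative to G.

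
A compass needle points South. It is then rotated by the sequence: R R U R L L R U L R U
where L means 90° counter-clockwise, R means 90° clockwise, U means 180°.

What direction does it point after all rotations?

Start: South
  R (right (90° clockwise)) -> West
  R (right (90° clockwise)) -> North
  U (U-turn (180°)) -> South
  R (right (90° clockwise)) -> West
  L (left (90° counter-clockwise)) -> South
  L (left (90° counter-clockwise)) -> East
  R (right (90° clockwise)) -> South
  U (U-turn (180°)) -> North
  L (left (90° counter-clockwise)) -> West
  R (right (90° clockwise)) -> North
  U (U-turn (180°)) -> South
Final: South

Answer: Final heading: South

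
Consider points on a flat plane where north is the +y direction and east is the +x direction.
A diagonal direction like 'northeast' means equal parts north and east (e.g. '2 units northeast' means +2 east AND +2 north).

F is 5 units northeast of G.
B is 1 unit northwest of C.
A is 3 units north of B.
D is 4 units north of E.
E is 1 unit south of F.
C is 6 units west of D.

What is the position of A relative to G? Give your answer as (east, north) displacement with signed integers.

Answer: A is at (east=-2, north=12) relative to G.

Derivation:
Place G at the origin (east=0, north=0).
  F is 5 units northeast of G: delta (east=+5, north=+5); F at (east=5, north=5).
  E is 1 unit south of F: delta (east=+0, north=-1); E at (east=5, north=4).
  D is 4 units north of E: delta (east=+0, north=+4); D at (east=5, north=8).
  C is 6 units west of D: delta (east=-6, north=+0); C at (east=-1, north=8).
  B is 1 unit northwest of C: delta (east=-1, north=+1); B at (east=-2, north=9).
  A is 3 units north of B: delta (east=+0, north=+3); A at (east=-2, north=12).
Therefore A relative to G: (east=-2, north=12).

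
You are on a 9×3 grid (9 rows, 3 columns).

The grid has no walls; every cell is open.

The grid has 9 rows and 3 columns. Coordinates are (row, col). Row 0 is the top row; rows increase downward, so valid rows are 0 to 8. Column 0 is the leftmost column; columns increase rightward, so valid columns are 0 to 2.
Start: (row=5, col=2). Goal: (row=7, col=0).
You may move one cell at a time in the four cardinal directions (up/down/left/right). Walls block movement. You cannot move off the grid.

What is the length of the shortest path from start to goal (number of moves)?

BFS from (row=5, col=2) until reaching (row=7, col=0):
  Distance 0: (row=5, col=2)
  Distance 1: (row=4, col=2), (row=5, col=1), (row=6, col=2)
  Distance 2: (row=3, col=2), (row=4, col=1), (row=5, col=0), (row=6, col=1), (row=7, col=2)
  Distance 3: (row=2, col=2), (row=3, col=1), (row=4, col=0), (row=6, col=0), (row=7, col=1), (row=8, col=2)
  Distance 4: (row=1, col=2), (row=2, col=1), (row=3, col=0), (row=7, col=0), (row=8, col=1)  <- goal reached here
One shortest path (4 moves): (row=5, col=2) -> (row=5, col=1) -> (row=5, col=0) -> (row=6, col=0) -> (row=7, col=0)

Answer: Shortest path length: 4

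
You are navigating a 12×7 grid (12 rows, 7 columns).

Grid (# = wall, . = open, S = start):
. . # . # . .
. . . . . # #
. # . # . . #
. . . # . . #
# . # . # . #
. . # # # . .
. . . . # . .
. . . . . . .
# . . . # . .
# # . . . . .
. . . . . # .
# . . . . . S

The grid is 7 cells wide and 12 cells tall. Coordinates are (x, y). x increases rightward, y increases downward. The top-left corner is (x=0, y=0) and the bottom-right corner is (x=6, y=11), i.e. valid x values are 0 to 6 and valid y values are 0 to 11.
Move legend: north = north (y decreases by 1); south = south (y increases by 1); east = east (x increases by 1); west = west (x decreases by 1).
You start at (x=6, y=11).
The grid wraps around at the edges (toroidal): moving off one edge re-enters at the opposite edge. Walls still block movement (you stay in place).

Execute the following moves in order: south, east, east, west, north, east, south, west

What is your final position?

Answer: Final position: (x=0, y=1)

Derivation:
Start: (x=6, y=11)
  south (south): (x=6, y=11) -> (x=6, y=0)
  east (east): (x=6, y=0) -> (x=0, y=0)
  east (east): (x=0, y=0) -> (x=1, y=0)
  west (west): (x=1, y=0) -> (x=0, y=0)
  north (north): blocked, stay at (x=0, y=0)
  east (east): (x=0, y=0) -> (x=1, y=0)
  south (south): (x=1, y=0) -> (x=1, y=1)
  west (west): (x=1, y=1) -> (x=0, y=1)
Final: (x=0, y=1)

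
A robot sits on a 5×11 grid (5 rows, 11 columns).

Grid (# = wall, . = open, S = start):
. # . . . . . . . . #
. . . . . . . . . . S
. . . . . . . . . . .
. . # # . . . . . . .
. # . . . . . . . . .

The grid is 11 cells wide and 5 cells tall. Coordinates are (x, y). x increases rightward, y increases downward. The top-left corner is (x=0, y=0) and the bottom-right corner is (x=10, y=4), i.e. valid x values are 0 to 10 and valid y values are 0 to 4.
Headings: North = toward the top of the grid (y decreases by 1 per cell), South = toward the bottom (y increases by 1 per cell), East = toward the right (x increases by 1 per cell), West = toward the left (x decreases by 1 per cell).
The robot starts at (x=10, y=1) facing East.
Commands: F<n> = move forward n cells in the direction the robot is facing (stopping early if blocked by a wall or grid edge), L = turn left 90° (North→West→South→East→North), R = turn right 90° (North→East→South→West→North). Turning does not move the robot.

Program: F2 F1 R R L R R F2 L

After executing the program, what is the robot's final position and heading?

Start: (x=10, y=1), facing East
  F2: move forward 0/2 (blocked), now at (x=10, y=1)
  F1: move forward 0/1 (blocked), now at (x=10, y=1)
  R: turn right, now facing South
  R: turn right, now facing West
  L: turn left, now facing South
  R: turn right, now facing West
  R: turn right, now facing North
  F2: move forward 0/2 (blocked), now at (x=10, y=1)
  L: turn left, now facing West
Final: (x=10, y=1), facing West

Answer: Final position: (x=10, y=1), facing West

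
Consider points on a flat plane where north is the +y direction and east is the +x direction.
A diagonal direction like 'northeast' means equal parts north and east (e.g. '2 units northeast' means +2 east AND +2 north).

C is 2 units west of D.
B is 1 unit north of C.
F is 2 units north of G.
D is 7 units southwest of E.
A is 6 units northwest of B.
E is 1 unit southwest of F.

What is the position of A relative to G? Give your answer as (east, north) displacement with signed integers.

Place G at the origin (east=0, north=0).
  F is 2 units north of G: delta (east=+0, north=+2); F at (east=0, north=2).
  E is 1 unit southwest of F: delta (east=-1, north=-1); E at (east=-1, north=1).
  D is 7 units southwest of E: delta (east=-7, north=-7); D at (east=-8, north=-6).
  C is 2 units west of D: delta (east=-2, north=+0); C at (east=-10, north=-6).
  B is 1 unit north of C: delta (east=+0, north=+1); B at (east=-10, north=-5).
  A is 6 units northwest of B: delta (east=-6, north=+6); A at (east=-16, north=1).
Therefore A relative to G: (east=-16, north=1).

Answer: A is at (east=-16, north=1) relative to G.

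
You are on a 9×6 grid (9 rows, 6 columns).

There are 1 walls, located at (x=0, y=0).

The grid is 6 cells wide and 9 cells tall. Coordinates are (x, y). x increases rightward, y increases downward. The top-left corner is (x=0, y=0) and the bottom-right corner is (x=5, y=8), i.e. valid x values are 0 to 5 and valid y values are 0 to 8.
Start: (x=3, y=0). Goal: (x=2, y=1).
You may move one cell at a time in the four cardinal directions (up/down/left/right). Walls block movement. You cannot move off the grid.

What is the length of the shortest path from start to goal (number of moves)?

BFS from (x=3, y=0) until reaching (x=2, y=1):
  Distance 0: (x=3, y=0)
  Distance 1: (x=2, y=0), (x=4, y=0), (x=3, y=1)
  Distance 2: (x=1, y=0), (x=5, y=0), (x=2, y=1), (x=4, y=1), (x=3, y=2)  <- goal reached here
One shortest path (2 moves): (x=3, y=0) -> (x=2, y=0) -> (x=2, y=1)

Answer: Shortest path length: 2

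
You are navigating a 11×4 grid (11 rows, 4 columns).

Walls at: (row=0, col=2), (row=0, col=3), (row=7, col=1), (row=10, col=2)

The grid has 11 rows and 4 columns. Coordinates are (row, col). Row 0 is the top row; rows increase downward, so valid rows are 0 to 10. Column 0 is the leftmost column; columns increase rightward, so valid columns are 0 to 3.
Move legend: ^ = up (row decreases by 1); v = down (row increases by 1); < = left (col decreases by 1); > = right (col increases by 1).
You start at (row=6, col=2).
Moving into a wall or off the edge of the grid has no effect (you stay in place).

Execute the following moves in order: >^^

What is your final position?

Answer: Final position: (row=4, col=3)

Derivation:
Start: (row=6, col=2)
  > (right): (row=6, col=2) -> (row=6, col=3)
  ^ (up): (row=6, col=3) -> (row=5, col=3)
  ^ (up): (row=5, col=3) -> (row=4, col=3)
Final: (row=4, col=3)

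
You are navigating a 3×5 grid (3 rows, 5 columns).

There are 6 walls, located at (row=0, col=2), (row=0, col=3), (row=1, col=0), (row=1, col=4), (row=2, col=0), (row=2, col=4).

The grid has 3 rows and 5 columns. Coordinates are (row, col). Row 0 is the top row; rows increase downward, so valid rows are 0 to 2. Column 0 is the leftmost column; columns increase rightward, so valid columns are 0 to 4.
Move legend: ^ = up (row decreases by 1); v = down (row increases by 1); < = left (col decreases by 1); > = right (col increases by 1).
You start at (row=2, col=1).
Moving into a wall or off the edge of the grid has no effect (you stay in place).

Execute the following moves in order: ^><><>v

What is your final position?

Start: (row=2, col=1)
  ^ (up): (row=2, col=1) -> (row=1, col=1)
  > (right): (row=1, col=1) -> (row=1, col=2)
  < (left): (row=1, col=2) -> (row=1, col=1)
  > (right): (row=1, col=1) -> (row=1, col=2)
  < (left): (row=1, col=2) -> (row=1, col=1)
  > (right): (row=1, col=1) -> (row=1, col=2)
  v (down): (row=1, col=2) -> (row=2, col=2)
Final: (row=2, col=2)

Answer: Final position: (row=2, col=2)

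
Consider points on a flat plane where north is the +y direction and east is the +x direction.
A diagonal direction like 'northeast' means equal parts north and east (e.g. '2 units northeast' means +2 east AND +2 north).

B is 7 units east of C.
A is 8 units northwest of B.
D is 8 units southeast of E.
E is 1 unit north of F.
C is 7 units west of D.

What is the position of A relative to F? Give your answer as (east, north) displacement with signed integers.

Answer: A is at (east=0, north=1) relative to F.

Derivation:
Place F at the origin (east=0, north=0).
  E is 1 unit north of F: delta (east=+0, north=+1); E at (east=0, north=1).
  D is 8 units southeast of E: delta (east=+8, north=-8); D at (east=8, north=-7).
  C is 7 units west of D: delta (east=-7, north=+0); C at (east=1, north=-7).
  B is 7 units east of C: delta (east=+7, north=+0); B at (east=8, north=-7).
  A is 8 units northwest of B: delta (east=-8, north=+8); A at (east=0, north=1).
Therefore A relative to F: (east=0, north=1).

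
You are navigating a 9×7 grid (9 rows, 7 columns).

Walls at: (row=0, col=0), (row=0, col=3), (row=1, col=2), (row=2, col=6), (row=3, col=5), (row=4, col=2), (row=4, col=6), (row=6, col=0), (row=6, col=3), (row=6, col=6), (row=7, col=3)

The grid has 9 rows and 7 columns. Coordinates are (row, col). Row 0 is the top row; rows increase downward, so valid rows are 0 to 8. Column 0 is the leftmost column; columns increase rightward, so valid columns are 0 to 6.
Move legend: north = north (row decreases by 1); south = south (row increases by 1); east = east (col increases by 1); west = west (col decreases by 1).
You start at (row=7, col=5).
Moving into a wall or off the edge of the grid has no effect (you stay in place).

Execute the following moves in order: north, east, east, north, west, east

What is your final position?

Answer: Final position: (row=5, col=5)

Derivation:
Start: (row=7, col=5)
  north (north): (row=7, col=5) -> (row=6, col=5)
  east (east): blocked, stay at (row=6, col=5)
  east (east): blocked, stay at (row=6, col=5)
  north (north): (row=6, col=5) -> (row=5, col=5)
  west (west): (row=5, col=5) -> (row=5, col=4)
  east (east): (row=5, col=4) -> (row=5, col=5)
Final: (row=5, col=5)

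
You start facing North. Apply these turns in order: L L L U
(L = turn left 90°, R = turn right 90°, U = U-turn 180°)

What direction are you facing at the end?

Start: North
  L (left (90° counter-clockwise)) -> West
  L (left (90° counter-clockwise)) -> South
  L (left (90° counter-clockwise)) -> East
  U (U-turn (180°)) -> West
Final: West

Answer: Final heading: West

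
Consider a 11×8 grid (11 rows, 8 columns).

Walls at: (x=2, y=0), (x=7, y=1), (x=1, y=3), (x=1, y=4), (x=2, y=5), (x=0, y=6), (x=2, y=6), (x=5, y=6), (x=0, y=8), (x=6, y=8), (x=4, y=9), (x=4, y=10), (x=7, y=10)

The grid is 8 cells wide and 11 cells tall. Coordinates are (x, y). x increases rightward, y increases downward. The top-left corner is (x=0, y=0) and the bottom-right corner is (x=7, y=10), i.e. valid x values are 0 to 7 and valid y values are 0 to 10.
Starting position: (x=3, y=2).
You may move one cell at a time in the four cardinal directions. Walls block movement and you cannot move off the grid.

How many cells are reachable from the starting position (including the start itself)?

Answer: Reachable cells: 75

Derivation:
BFS flood-fill from (x=3, y=2):
  Distance 0: (x=3, y=2)
  Distance 1: (x=3, y=1), (x=2, y=2), (x=4, y=2), (x=3, y=3)
  Distance 2: (x=3, y=0), (x=2, y=1), (x=4, y=1), (x=1, y=2), (x=5, y=2), (x=2, y=3), (x=4, y=3), (x=3, y=4)
  Distance 3: (x=4, y=0), (x=1, y=1), (x=5, y=1), (x=0, y=2), (x=6, y=2), (x=5, y=3), (x=2, y=4), (x=4, y=4), (x=3, y=5)
  Distance 4: (x=1, y=0), (x=5, y=0), (x=0, y=1), (x=6, y=1), (x=7, y=2), (x=0, y=3), (x=6, y=3), (x=5, y=4), (x=4, y=5), (x=3, y=6)
  Distance 5: (x=0, y=0), (x=6, y=0), (x=7, y=3), (x=0, y=4), (x=6, y=4), (x=5, y=5), (x=4, y=6), (x=3, y=7)
  Distance 6: (x=7, y=0), (x=7, y=4), (x=0, y=5), (x=6, y=5), (x=2, y=7), (x=4, y=7), (x=3, y=8)
  Distance 7: (x=1, y=5), (x=7, y=5), (x=6, y=6), (x=1, y=7), (x=5, y=7), (x=2, y=8), (x=4, y=8), (x=3, y=9)
  Distance 8: (x=1, y=6), (x=7, y=6), (x=0, y=7), (x=6, y=7), (x=1, y=8), (x=5, y=8), (x=2, y=9), (x=3, y=10)
  Distance 9: (x=7, y=7), (x=1, y=9), (x=5, y=9), (x=2, y=10)
  Distance 10: (x=7, y=8), (x=0, y=9), (x=6, y=9), (x=1, y=10), (x=5, y=10)
  Distance 11: (x=7, y=9), (x=0, y=10), (x=6, y=10)
Total reachable: 75 (grid has 75 open cells total)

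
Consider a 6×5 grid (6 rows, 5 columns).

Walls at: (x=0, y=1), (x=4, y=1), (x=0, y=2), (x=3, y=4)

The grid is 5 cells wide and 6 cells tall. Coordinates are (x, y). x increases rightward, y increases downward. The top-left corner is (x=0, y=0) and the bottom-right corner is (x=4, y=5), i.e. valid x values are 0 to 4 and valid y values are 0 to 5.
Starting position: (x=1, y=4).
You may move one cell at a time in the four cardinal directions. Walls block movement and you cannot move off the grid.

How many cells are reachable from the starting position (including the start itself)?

BFS flood-fill from (x=1, y=4):
  Distance 0: (x=1, y=4)
  Distance 1: (x=1, y=3), (x=0, y=4), (x=2, y=4), (x=1, y=5)
  Distance 2: (x=1, y=2), (x=0, y=3), (x=2, y=3), (x=0, y=5), (x=2, y=5)
  Distance 3: (x=1, y=1), (x=2, y=2), (x=3, y=3), (x=3, y=5)
  Distance 4: (x=1, y=0), (x=2, y=1), (x=3, y=2), (x=4, y=3), (x=4, y=5)
  Distance 5: (x=0, y=0), (x=2, y=0), (x=3, y=1), (x=4, y=2), (x=4, y=4)
  Distance 6: (x=3, y=0)
  Distance 7: (x=4, y=0)
Total reachable: 26 (grid has 26 open cells total)

Answer: Reachable cells: 26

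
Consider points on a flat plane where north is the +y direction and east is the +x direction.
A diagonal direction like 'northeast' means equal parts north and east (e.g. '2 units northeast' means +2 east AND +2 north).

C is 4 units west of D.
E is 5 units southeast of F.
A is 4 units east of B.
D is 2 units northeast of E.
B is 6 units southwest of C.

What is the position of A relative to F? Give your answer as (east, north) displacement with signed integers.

Answer: A is at (east=1, north=-9) relative to F.

Derivation:
Place F at the origin (east=0, north=0).
  E is 5 units southeast of F: delta (east=+5, north=-5); E at (east=5, north=-5).
  D is 2 units northeast of E: delta (east=+2, north=+2); D at (east=7, north=-3).
  C is 4 units west of D: delta (east=-4, north=+0); C at (east=3, north=-3).
  B is 6 units southwest of C: delta (east=-6, north=-6); B at (east=-3, north=-9).
  A is 4 units east of B: delta (east=+4, north=+0); A at (east=1, north=-9).
Therefore A relative to F: (east=1, north=-9).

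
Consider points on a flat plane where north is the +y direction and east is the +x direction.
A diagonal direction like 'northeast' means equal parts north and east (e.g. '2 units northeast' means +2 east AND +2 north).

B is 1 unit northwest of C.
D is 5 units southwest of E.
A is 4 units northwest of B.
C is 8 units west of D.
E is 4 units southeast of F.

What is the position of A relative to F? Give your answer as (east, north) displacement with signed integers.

Answer: A is at (east=-14, north=-4) relative to F.

Derivation:
Place F at the origin (east=0, north=0).
  E is 4 units southeast of F: delta (east=+4, north=-4); E at (east=4, north=-4).
  D is 5 units southwest of E: delta (east=-5, north=-5); D at (east=-1, north=-9).
  C is 8 units west of D: delta (east=-8, north=+0); C at (east=-9, north=-9).
  B is 1 unit northwest of C: delta (east=-1, north=+1); B at (east=-10, north=-8).
  A is 4 units northwest of B: delta (east=-4, north=+4); A at (east=-14, north=-4).
Therefore A relative to F: (east=-14, north=-4).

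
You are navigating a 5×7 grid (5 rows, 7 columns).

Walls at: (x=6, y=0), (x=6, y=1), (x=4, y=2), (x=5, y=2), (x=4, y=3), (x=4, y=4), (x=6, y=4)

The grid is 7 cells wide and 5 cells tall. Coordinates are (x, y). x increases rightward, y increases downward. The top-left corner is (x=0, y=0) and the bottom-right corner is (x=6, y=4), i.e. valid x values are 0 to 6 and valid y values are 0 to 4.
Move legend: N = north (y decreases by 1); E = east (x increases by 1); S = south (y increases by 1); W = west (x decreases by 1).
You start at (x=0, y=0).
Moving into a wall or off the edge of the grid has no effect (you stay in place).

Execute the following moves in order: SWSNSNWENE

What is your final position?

Start: (x=0, y=0)
  S (south): (x=0, y=0) -> (x=0, y=1)
  W (west): blocked, stay at (x=0, y=1)
  S (south): (x=0, y=1) -> (x=0, y=2)
  N (north): (x=0, y=2) -> (x=0, y=1)
  S (south): (x=0, y=1) -> (x=0, y=2)
  N (north): (x=0, y=2) -> (x=0, y=1)
  W (west): blocked, stay at (x=0, y=1)
  E (east): (x=0, y=1) -> (x=1, y=1)
  N (north): (x=1, y=1) -> (x=1, y=0)
  E (east): (x=1, y=0) -> (x=2, y=0)
Final: (x=2, y=0)

Answer: Final position: (x=2, y=0)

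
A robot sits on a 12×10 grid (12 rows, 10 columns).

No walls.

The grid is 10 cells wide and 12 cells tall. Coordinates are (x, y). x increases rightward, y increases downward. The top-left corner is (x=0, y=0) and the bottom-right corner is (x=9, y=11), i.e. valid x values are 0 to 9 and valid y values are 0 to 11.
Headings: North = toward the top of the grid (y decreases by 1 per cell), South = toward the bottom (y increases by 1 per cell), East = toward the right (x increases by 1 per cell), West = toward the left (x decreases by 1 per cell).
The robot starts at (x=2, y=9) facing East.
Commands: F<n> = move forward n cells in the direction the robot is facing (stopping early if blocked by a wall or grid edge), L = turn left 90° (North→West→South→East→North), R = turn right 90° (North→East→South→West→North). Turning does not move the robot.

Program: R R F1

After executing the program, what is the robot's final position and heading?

Answer: Final position: (x=1, y=9), facing West

Derivation:
Start: (x=2, y=9), facing East
  R: turn right, now facing South
  R: turn right, now facing West
  F1: move forward 1, now at (x=1, y=9)
Final: (x=1, y=9), facing West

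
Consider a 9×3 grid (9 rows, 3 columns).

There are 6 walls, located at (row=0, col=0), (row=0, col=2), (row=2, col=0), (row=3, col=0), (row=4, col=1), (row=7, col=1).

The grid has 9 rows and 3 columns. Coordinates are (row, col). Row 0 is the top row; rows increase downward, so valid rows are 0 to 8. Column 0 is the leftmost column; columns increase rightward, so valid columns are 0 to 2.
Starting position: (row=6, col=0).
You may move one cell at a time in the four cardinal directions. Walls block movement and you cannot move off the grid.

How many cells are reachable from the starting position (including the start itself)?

Answer: Reachable cells: 21

Derivation:
BFS flood-fill from (row=6, col=0):
  Distance 0: (row=6, col=0)
  Distance 1: (row=5, col=0), (row=6, col=1), (row=7, col=0)
  Distance 2: (row=4, col=0), (row=5, col=1), (row=6, col=2), (row=8, col=0)
  Distance 3: (row=5, col=2), (row=7, col=2), (row=8, col=1)
  Distance 4: (row=4, col=2), (row=8, col=2)
  Distance 5: (row=3, col=2)
  Distance 6: (row=2, col=2), (row=3, col=1)
  Distance 7: (row=1, col=2), (row=2, col=1)
  Distance 8: (row=1, col=1)
  Distance 9: (row=0, col=1), (row=1, col=0)
Total reachable: 21 (grid has 21 open cells total)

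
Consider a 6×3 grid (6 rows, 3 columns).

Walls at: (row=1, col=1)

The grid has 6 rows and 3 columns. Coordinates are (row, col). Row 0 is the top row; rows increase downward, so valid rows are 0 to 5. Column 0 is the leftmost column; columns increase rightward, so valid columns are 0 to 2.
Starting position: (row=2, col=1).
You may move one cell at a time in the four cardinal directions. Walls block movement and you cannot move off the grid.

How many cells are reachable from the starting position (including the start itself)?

BFS flood-fill from (row=2, col=1):
  Distance 0: (row=2, col=1)
  Distance 1: (row=2, col=0), (row=2, col=2), (row=3, col=1)
  Distance 2: (row=1, col=0), (row=1, col=2), (row=3, col=0), (row=3, col=2), (row=4, col=1)
  Distance 3: (row=0, col=0), (row=0, col=2), (row=4, col=0), (row=4, col=2), (row=5, col=1)
  Distance 4: (row=0, col=1), (row=5, col=0), (row=5, col=2)
Total reachable: 17 (grid has 17 open cells total)

Answer: Reachable cells: 17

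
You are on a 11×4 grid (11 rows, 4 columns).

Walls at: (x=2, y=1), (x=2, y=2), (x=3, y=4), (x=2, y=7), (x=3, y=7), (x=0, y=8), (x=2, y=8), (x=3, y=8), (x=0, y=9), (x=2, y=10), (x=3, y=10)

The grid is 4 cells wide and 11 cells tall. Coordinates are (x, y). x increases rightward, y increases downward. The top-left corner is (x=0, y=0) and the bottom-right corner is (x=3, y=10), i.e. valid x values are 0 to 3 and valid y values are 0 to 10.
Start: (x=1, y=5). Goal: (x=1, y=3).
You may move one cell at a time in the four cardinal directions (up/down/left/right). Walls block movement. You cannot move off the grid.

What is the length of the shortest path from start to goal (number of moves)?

BFS from (x=1, y=5) until reaching (x=1, y=3):
  Distance 0: (x=1, y=5)
  Distance 1: (x=1, y=4), (x=0, y=5), (x=2, y=5), (x=1, y=6)
  Distance 2: (x=1, y=3), (x=0, y=4), (x=2, y=4), (x=3, y=5), (x=0, y=6), (x=2, y=6), (x=1, y=7)  <- goal reached here
One shortest path (2 moves): (x=1, y=5) -> (x=1, y=4) -> (x=1, y=3)

Answer: Shortest path length: 2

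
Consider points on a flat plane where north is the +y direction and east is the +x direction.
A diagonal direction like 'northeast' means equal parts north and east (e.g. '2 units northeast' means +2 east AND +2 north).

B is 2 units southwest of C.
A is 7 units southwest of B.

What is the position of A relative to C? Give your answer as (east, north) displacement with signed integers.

Place C at the origin (east=0, north=0).
  B is 2 units southwest of C: delta (east=-2, north=-2); B at (east=-2, north=-2).
  A is 7 units southwest of B: delta (east=-7, north=-7); A at (east=-9, north=-9).
Therefore A relative to C: (east=-9, north=-9).

Answer: A is at (east=-9, north=-9) relative to C.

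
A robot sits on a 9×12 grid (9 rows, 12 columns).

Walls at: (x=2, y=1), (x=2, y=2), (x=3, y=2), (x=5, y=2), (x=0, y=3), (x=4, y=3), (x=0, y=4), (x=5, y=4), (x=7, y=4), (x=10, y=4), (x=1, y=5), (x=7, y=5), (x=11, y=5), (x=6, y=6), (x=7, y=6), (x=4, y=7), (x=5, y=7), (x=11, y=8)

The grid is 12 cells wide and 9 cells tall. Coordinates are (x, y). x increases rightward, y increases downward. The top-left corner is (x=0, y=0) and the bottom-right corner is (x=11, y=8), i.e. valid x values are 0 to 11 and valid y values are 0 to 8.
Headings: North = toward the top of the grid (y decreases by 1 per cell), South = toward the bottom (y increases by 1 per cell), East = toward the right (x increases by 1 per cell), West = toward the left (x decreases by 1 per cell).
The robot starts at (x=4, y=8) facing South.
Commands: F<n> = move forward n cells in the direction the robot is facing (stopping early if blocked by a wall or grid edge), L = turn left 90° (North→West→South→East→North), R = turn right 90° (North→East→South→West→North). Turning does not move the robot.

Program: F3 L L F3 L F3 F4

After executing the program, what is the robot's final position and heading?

Answer: Final position: (x=0, y=8), facing West

Derivation:
Start: (x=4, y=8), facing South
  F3: move forward 0/3 (blocked), now at (x=4, y=8)
  L: turn left, now facing East
  L: turn left, now facing North
  F3: move forward 0/3 (blocked), now at (x=4, y=8)
  L: turn left, now facing West
  F3: move forward 3, now at (x=1, y=8)
  F4: move forward 1/4 (blocked), now at (x=0, y=8)
Final: (x=0, y=8), facing West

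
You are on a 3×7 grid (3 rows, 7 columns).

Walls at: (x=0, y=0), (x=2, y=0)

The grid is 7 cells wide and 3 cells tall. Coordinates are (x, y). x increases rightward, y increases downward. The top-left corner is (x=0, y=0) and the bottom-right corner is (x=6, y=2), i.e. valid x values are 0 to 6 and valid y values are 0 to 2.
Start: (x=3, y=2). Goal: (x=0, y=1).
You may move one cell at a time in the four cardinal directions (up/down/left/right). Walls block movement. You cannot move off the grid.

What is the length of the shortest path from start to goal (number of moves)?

BFS from (x=3, y=2) until reaching (x=0, y=1):
  Distance 0: (x=3, y=2)
  Distance 1: (x=3, y=1), (x=2, y=2), (x=4, y=2)
  Distance 2: (x=3, y=0), (x=2, y=1), (x=4, y=1), (x=1, y=2), (x=5, y=2)
  Distance 3: (x=4, y=0), (x=1, y=1), (x=5, y=1), (x=0, y=2), (x=6, y=2)
  Distance 4: (x=1, y=0), (x=5, y=0), (x=0, y=1), (x=6, y=1)  <- goal reached here
One shortest path (4 moves): (x=3, y=2) -> (x=2, y=2) -> (x=1, y=2) -> (x=0, y=2) -> (x=0, y=1)

Answer: Shortest path length: 4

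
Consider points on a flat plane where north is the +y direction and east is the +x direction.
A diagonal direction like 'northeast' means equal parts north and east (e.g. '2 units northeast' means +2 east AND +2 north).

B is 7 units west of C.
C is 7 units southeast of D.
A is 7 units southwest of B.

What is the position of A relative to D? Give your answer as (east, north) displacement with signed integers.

Answer: A is at (east=-7, north=-14) relative to D.

Derivation:
Place D at the origin (east=0, north=0).
  C is 7 units southeast of D: delta (east=+7, north=-7); C at (east=7, north=-7).
  B is 7 units west of C: delta (east=-7, north=+0); B at (east=0, north=-7).
  A is 7 units southwest of B: delta (east=-7, north=-7); A at (east=-7, north=-14).
Therefore A relative to D: (east=-7, north=-14).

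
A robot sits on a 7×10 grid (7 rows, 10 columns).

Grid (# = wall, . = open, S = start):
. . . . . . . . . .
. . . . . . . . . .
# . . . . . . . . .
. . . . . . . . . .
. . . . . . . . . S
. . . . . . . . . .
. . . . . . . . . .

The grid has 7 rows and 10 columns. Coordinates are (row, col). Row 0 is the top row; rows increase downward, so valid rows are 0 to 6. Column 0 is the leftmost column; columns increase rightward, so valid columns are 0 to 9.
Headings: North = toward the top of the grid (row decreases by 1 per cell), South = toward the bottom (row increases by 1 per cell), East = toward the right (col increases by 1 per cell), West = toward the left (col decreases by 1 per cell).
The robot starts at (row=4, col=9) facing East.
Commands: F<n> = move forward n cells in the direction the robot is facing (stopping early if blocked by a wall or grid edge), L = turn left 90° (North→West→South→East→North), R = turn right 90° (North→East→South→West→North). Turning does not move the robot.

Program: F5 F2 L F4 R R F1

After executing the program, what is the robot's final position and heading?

Start: (row=4, col=9), facing East
  F5: move forward 0/5 (blocked), now at (row=4, col=9)
  F2: move forward 0/2 (blocked), now at (row=4, col=9)
  L: turn left, now facing North
  F4: move forward 4, now at (row=0, col=9)
  R: turn right, now facing East
  R: turn right, now facing South
  F1: move forward 1, now at (row=1, col=9)
Final: (row=1, col=9), facing South

Answer: Final position: (row=1, col=9), facing South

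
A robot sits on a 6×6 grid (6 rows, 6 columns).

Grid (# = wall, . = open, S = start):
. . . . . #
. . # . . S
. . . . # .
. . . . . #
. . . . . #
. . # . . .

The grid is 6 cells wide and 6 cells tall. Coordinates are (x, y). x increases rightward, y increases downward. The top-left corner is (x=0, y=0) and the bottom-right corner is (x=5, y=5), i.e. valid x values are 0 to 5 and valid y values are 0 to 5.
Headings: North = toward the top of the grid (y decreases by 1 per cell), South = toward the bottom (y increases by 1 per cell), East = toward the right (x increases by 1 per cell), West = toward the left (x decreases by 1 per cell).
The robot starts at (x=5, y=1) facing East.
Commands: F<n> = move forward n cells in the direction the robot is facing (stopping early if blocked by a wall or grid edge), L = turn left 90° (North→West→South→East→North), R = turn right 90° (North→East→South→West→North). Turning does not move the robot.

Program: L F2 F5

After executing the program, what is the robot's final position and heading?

Answer: Final position: (x=5, y=1), facing North

Derivation:
Start: (x=5, y=1), facing East
  L: turn left, now facing North
  F2: move forward 0/2 (blocked), now at (x=5, y=1)
  F5: move forward 0/5 (blocked), now at (x=5, y=1)
Final: (x=5, y=1), facing North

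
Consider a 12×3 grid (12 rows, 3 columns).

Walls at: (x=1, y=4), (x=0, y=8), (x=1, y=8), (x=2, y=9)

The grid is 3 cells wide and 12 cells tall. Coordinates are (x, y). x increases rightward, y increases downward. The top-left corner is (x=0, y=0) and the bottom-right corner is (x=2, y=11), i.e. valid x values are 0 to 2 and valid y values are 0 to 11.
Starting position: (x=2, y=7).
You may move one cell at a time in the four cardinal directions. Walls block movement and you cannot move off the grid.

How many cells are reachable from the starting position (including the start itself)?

BFS flood-fill from (x=2, y=7):
  Distance 0: (x=2, y=7)
  Distance 1: (x=2, y=6), (x=1, y=7), (x=2, y=8)
  Distance 2: (x=2, y=5), (x=1, y=6), (x=0, y=7)
  Distance 3: (x=2, y=4), (x=1, y=5), (x=0, y=6)
  Distance 4: (x=2, y=3), (x=0, y=5)
  Distance 5: (x=2, y=2), (x=1, y=3), (x=0, y=4)
  Distance 6: (x=2, y=1), (x=1, y=2), (x=0, y=3)
  Distance 7: (x=2, y=0), (x=1, y=1), (x=0, y=2)
  Distance 8: (x=1, y=0), (x=0, y=1)
  Distance 9: (x=0, y=0)
Total reachable: 24 (grid has 32 open cells total)

Answer: Reachable cells: 24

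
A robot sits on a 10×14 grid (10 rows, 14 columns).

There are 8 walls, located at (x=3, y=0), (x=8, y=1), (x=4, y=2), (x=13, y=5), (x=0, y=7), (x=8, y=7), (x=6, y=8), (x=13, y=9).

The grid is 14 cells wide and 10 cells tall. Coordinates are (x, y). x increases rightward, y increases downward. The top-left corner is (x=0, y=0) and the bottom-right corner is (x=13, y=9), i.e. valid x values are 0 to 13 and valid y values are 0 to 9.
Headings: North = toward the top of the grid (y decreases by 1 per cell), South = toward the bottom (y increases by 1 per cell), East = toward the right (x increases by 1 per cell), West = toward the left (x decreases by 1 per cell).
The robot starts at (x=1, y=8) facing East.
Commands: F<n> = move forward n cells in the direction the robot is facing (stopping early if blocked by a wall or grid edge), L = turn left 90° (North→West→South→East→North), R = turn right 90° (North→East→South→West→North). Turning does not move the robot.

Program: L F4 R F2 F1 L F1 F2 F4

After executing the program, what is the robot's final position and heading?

Answer: Final position: (x=4, y=3), facing North

Derivation:
Start: (x=1, y=8), facing East
  L: turn left, now facing North
  F4: move forward 4, now at (x=1, y=4)
  R: turn right, now facing East
  F2: move forward 2, now at (x=3, y=4)
  F1: move forward 1, now at (x=4, y=4)
  L: turn left, now facing North
  F1: move forward 1, now at (x=4, y=3)
  F2: move forward 0/2 (blocked), now at (x=4, y=3)
  F4: move forward 0/4 (blocked), now at (x=4, y=3)
Final: (x=4, y=3), facing North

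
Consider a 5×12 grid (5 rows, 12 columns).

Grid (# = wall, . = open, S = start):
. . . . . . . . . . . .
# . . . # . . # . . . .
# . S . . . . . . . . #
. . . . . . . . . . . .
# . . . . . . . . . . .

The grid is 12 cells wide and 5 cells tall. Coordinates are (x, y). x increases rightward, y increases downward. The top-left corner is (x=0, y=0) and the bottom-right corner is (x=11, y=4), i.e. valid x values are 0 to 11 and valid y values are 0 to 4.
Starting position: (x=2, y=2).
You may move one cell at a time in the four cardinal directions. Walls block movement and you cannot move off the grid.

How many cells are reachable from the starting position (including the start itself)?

BFS flood-fill from (x=2, y=2):
  Distance 0: (x=2, y=2)
  Distance 1: (x=2, y=1), (x=1, y=2), (x=3, y=2), (x=2, y=3)
  Distance 2: (x=2, y=0), (x=1, y=1), (x=3, y=1), (x=4, y=2), (x=1, y=3), (x=3, y=3), (x=2, y=4)
  Distance 3: (x=1, y=0), (x=3, y=0), (x=5, y=2), (x=0, y=3), (x=4, y=3), (x=1, y=4), (x=3, y=4)
  Distance 4: (x=0, y=0), (x=4, y=0), (x=5, y=1), (x=6, y=2), (x=5, y=3), (x=4, y=4)
  Distance 5: (x=5, y=0), (x=6, y=1), (x=7, y=2), (x=6, y=3), (x=5, y=4)
  Distance 6: (x=6, y=0), (x=8, y=2), (x=7, y=3), (x=6, y=4)
  Distance 7: (x=7, y=0), (x=8, y=1), (x=9, y=2), (x=8, y=3), (x=7, y=4)
  Distance 8: (x=8, y=0), (x=9, y=1), (x=10, y=2), (x=9, y=3), (x=8, y=4)
  Distance 9: (x=9, y=0), (x=10, y=1), (x=10, y=3), (x=9, y=4)
  Distance 10: (x=10, y=0), (x=11, y=1), (x=11, y=3), (x=10, y=4)
  Distance 11: (x=11, y=0), (x=11, y=4)
Total reachable: 54 (grid has 54 open cells total)

Answer: Reachable cells: 54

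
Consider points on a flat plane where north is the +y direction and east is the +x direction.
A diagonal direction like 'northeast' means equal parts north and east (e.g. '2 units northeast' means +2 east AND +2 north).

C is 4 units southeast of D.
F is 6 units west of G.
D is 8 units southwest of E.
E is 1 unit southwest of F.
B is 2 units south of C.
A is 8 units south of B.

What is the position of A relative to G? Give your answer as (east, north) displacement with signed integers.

Place G at the origin (east=0, north=0).
  F is 6 units west of G: delta (east=-6, north=+0); F at (east=-6, north=0).
  E is 1 unit southwest of F: delta (east=-1, north=-1); E at (east=-7, north=-1).
  D is 8 units southwest of E: delta (east=-8, north=-8); D at (east=-15, north=-9).
  C is 4 units southeast of D: delta (east=+4, north=-4); C at (east=-11, north=-13).
  B is 2 units south of C: delta (east=+0, north=-2); B at (east=-11, north=-15).
  A is 8 units south of B: delta (east=+0, north=-8); A at (east=-11, north=-23).
Therefore A relative to G: (east=-11, north=-23).

Answer: A is at (east=-11, north=-23) relative to G.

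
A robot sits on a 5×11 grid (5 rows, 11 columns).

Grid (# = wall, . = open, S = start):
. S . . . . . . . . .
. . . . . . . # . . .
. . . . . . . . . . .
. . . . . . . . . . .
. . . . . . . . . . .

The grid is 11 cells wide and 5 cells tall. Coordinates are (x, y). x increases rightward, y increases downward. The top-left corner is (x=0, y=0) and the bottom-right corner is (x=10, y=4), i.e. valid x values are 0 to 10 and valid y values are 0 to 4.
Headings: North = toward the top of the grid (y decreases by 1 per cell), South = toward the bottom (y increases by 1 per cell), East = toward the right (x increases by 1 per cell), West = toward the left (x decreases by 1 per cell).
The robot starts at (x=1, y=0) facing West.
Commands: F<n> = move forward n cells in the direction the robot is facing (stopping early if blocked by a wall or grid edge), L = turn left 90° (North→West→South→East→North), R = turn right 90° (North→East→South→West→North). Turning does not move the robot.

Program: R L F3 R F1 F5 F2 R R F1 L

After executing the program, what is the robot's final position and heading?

Start: (x=1, y=0), facing West
  R: turn right, now facing North
  L: turn left, now facing West
  F3: move forward 1/3 (blocked), now at (x=0, y=0)
  R: turn right, now facing North
  F1: move forward 0/1 (blocked), now at (x=0, y=0)
  F5: move forward 0/5 (blocked), now at (x=0, y=0)
  F2: move forward 0/2 (blocked), now at (x=0, y=0)
  R: turn right, now facing East
  R: turn right, now facing South
  F1: move forward 1, now at (x=0, y=1)
  L: turn left, now facing East
Final: (x=0, y=1), facing East

Answer: Final position: (x=0, y=1), facing East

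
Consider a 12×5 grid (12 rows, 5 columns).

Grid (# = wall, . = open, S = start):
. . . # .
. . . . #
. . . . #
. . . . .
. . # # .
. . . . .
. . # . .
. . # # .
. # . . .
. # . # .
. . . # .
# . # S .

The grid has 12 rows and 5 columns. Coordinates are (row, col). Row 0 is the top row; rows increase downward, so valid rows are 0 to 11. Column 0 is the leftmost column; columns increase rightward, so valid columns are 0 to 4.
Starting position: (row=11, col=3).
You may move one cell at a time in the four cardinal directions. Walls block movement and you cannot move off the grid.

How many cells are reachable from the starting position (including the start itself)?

Answer: Reachable cells: 45

Derivation:
BFS flood-fill from (row=11, col=3):
  Distance 0: (row=11, col=3)
  Distance 1: (row=11, col=4)
  Distance 2: (row=10, col=4)
  Distance 3: (row=9, col=4)
  Distance 4: (row=8, col=4)
  Distance 5: (row=7, col=4), (row=8, col=3)
  Distance 6: (row=6, col=4), (row=8, col=2)
  Distance 7: (row=5, col=4), (row=6, col=3), (row=9, col=2)
  Distance 8: (row=4, col=4), (row=5, col=3), (row=10, col=2)
  Distance 9: (row=3, col=4), (row=5, col=2), (row=10, col=1)
  Distance 10: (row=3, col=3), (row=5, col=1), (row=10, col=0), (row=11, col=1)
  Distance 11: (row=2, col=3), (row=3, col=2), (row=4, col=1), (row=5, col=0), (row=6, col=1), (row=9, col=0)
  Distance 12: (row=1, col=3), (row=2, col=2), (row=3, col=1), (row=4, col=0), (row=6, col=0), (row=7, col=1), (row=8, col=0)
  Distance 13: (row=1, col=2), (row=2, col=1), (row=3, col=0), (row=7, col=0)
  Distance 14: (row=0, col=2), (row=1, col=1), (row=2, col=0)
  Distance 15: (row=0, col=1), (row=1, col=0)
  Distance 16: (row=0, col=0)
Total reachable: 45 (grid has 46 open cells total)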